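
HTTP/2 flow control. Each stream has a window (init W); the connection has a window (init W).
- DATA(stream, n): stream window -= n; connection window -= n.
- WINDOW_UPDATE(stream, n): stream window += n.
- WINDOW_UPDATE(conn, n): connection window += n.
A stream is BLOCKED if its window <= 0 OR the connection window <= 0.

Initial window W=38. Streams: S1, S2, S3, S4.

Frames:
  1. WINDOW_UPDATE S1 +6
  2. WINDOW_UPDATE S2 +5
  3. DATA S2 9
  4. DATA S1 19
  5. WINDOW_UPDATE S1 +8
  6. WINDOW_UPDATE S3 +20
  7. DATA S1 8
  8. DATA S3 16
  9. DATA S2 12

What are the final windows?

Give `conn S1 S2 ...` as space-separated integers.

Answer: -26 25 22 42 38

Derivation:
Op 1: conn=38 S1=44 S2=38 S3=38 S4=38 blocked=[]
Op 2: conn=38 S1=44 S2=43 S3=38 S4=38 blocked=[]
Op 3: conn=29 S1=44 S2=34 S3=38 S4=38 blocked=[]
Op 4: conn=10 S1=25 S2=34 S3=38 S4=38 blocked=[]
Op 5: conn=10 S1=33 S2=34 S3=38 S4=38 blocked=[]
Op 6: conn=10 S1=33 S2=34 S3=58 S4=38 blocked=[]
Op 7: conn=2 S1=25 S2=34 S3=58 S4=38 blocked=[]
Op 8: conn=-14 S1=25 S2=34 S3=42 S4=38 blocked=[1, 2, 3, 4]
Op 9: conn=-26 S1=25 S2=22 S3=42 S4=38 blocked=[1, 2, 3, 4]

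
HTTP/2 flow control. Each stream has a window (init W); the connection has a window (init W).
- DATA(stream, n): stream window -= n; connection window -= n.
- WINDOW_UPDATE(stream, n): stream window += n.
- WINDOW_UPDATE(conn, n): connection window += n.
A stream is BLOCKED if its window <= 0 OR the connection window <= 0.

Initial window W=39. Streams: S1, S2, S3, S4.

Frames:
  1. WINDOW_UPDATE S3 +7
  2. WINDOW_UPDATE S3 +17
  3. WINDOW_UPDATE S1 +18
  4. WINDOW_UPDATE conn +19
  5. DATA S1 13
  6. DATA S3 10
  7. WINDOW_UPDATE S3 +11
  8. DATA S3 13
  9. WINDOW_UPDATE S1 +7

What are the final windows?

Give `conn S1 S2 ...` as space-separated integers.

Op 1: conn=39 S1=39 S2=39 S3=46 S4=39 blocked=[]
Op 2: conn=39 S1=39 S2=39 S3=63 S4=39 blocked=[]
Op 3: conn=39 S1=57 S2=39 S3=63 S4=39 blocked=[]
Op 4: conn=58 S1=57 S2=39 S3=63 S4=39 blocked=[]
Op 5: conn=45 S1=44 S2=39 S3=63 S4=39 blocked=[]
Op 6: conn=35 S1=44 S2=39 S3=53 S4=39 blocked=[]
Op 7: conn=35 S1=44 S2=39 S3=64 S4=39 blocked=[]
Op 8: conn=22 S1=44 S2=39 S3=51 S4=39 blocked=[]
Op 9: conn=22 S1=51 S2=39 S3=51 S4=39 blocked=[]

Answer: 22 51 39 51 39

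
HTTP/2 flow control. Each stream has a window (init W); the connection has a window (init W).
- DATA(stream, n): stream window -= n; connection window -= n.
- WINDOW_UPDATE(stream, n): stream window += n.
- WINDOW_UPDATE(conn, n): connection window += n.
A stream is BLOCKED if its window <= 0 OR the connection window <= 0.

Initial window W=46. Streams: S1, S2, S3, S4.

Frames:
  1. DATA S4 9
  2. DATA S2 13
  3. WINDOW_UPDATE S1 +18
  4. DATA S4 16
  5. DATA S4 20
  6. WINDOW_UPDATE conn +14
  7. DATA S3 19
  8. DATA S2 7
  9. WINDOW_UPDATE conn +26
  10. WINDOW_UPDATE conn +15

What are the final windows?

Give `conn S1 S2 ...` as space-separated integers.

Op 1: conn=37 S1=46 S2=46 S3=46 S4=37 blocked=[]
Op 2: conn=24 S1=46 S2=33 S3=46 S4=37 blocked=[]
Op 3: conn=24 S1=64 S2=33 S3=46 S4=37 blocked=[]
Op 4: conn=8 S1=64 S2=33 S3=46 S4=21 blocked=[]
Op 5: conn=-12 S1=64 S2=33 S3=46 S4=1 blocked=[1, 2, 3, 4]
Op 6: conn=2 S1=64 S2=33 S3=46 S4=1 blocked=[]
Op 7: conn=-17 S1=64 S2=33 S3=27 S4=1 blocked=[1, 2, 3, 4]
Op 8: conn=-24 S1=64 S2=26 S3=27 S4=1 blocked=[1, 2, 3, 4]
Op 9: conn=2 S1=64 S2=26 S3=27 S4=1 blocked=[]
Op 10: conn=17 S1=64 S2=26 S3=27 S4=1 blocked=[]

Answer: 17 64 26 27 1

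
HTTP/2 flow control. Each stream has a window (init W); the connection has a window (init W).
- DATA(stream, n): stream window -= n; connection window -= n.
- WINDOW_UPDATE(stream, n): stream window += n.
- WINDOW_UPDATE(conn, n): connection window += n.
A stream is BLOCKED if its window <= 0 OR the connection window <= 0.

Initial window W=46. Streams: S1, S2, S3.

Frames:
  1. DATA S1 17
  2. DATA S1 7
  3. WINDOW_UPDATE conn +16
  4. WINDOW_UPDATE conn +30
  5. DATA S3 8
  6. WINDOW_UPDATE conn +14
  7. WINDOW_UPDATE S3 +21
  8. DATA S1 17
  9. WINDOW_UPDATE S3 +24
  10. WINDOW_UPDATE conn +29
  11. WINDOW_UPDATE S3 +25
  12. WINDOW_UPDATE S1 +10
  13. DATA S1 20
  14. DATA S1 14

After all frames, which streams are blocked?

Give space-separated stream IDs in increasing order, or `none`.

Answer: S1

Derivation:
Op 1: conn=29 S1=29 S2=46 S3=46 blocked=[]
Op 2: conn=22 S1=22 S2=46 S3=46 blocked=[]
Op 3: conn=38 S1=22 S2=46 S3=46 blocked=[]
Op 4: conn=68 S1=22 S2=46 S3=46 blocked=[]
Op 5: conn=60 S1=22 S2=46 S3=38 blocked=[]
Op 6: conn=74 S1=22 S2=46 S3=38 blocked=[]
Op 7: conn=74 S1=22 S2=46 S3=59 blocked=[]
Op 8: conn=57 S1=5 S2=46 S3=59 blocked=[]
Op 9: conn=57 S1=5 S2=46 S3=83 blocked=[]
Op 10: conn=86 S1=5 S2=46 S3=83 blocked=[]
Op 11: conn=86 S1=5 S2=46 S3=108 blocked=[]
Op 12: conn=86 S1=15 S2=46 S3=108 blocked=[]
Op 13: conn=66 S1=-5 S2=46 S3=108 blocked=[1]
Op 14: conn=52 S1=-19 S2=46 S3=108 blocked=[1]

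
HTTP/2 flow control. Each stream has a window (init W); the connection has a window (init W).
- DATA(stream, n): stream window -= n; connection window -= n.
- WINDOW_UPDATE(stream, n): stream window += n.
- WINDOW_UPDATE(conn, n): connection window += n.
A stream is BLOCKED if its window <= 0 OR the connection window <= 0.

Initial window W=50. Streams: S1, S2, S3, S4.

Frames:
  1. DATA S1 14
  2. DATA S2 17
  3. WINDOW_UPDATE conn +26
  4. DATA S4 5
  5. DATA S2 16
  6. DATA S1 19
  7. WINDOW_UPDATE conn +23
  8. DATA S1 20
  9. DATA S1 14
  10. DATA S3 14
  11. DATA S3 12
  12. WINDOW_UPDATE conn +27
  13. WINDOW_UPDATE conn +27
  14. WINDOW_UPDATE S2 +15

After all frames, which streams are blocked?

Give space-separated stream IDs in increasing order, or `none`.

Op 1: conn=36 S1=36 S2=50 S3=50 S4=50 blocked=[]
Op 2: conn=19 S1=36 S2=33 S3=50 S4=50 blocked=[]
Op 3: conn=45 S1=36 S2=33 S3=50 S4=50 blocked=[]
Op 4: conn=40 S1=36 S2=33 S3=50 S4=45 blocked=[]
Op 5: conn=24 S1=36 S2=17 S3=50 S4=45 blocked=[]
Op 6: conn=5 S1=17 S2=17 S3=50 S4=45 blocked=[]
Op 7: conn=28 S1=17 S2=17 S3=50 S4=45 blocked=[]
Op 8: conn=8 S1=-3 S2=17 S3=50 S4=45 blocked=[1]
Op 9: conn=-6 S1=-17 S2=17 S3=50 S4=45 blocked=[1, 2, 3, 4]
Op 10: conn=-20 S1=-17 S2=17 S3=36 S4=45 blocked=[1, 2, 3, 4]
Op 11: conn=-32 S1=-17 S2=17 S3=24 S4=45 blocked=[1, 2, 3, 4]
Op 12: conn=-5 S1=-17 S2=17 S3=24 S4=45 blocked=[1, 2, 3, 4]
Op 13: conn=22 S1=-17 S2=17 S3=24 S4=45 blocked=[1]
Op 14: conn=22 S1=-17 S2=32 S3=24 S4=45 blocked=[1]

Answer: S1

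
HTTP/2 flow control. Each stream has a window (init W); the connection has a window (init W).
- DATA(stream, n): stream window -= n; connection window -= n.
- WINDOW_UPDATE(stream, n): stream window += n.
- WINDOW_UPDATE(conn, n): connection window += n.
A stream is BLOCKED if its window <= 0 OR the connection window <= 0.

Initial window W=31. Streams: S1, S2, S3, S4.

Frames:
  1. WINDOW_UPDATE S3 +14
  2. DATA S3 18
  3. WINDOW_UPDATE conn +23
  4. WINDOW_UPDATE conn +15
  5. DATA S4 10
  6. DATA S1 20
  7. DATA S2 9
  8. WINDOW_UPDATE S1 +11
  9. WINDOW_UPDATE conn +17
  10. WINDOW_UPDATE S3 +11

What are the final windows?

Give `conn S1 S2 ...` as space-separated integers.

Op 1: conn=31 S1=31 S2=31 S3=45 S4=31 blocked=[]
Op 2: conn=13 S1=31 S2=31 S3=27 S4=31 blocked=[]
Op 3: conn=36 S1=31 S2=31 S3=27 S4=31 blocked=[]
Op 4: conn=51 S1=31 S2=31 S3=27 S4=31 blocked=[]
Op 5: conn=41 S1=31 S2=31 S3=27 S4=21 blocked=[]
Op 6: conn=21 S1=11 S2=31 S3=27 S4=21 blocked=[]
Op 7: conn=12 S1=11 S2=22 S3=27 S4=21 blocked=[]
Op 8: conn=12 S1=22 S2=22 S3=27 S4=21 blocked=[]
Op 9: conn=29 S1=22 S2=22 S3=27 S4=21 blocked=[]
Op 10: conn=29 S1=22 S2=22 S3=38 S4=21 blocked=[]

Answer: 29 22 22 38 21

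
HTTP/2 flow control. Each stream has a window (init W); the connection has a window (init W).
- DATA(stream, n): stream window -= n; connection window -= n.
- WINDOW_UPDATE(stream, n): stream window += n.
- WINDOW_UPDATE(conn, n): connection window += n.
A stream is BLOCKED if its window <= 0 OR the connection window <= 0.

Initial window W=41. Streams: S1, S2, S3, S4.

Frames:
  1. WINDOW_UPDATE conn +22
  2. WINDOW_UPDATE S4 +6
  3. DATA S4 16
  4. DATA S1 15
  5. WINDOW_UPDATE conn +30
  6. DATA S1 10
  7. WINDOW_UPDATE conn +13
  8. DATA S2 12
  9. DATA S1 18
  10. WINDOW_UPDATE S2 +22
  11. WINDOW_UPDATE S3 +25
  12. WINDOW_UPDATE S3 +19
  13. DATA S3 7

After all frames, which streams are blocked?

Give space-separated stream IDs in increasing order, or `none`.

Answer: S1

Derivation:
Op 1: conn=63 S1=41 S2=41 S3=41 S4=41 blocked=[]
Op 2: conn=63 S1=41 S2=41 S3=41 S4=47 blocked=[]
Op 3: conn=47 S1=41 S2=41 S3=41 S4=31 blocked=[]
Op 4: conn=32 S1=26 S2=41 S3=41 S4=31 blocked=[]
Op 5: conn=62 S1=26 S2=41 S3=41 S4=31 blocked=[]
Op 6: conn=52 S1=16 S2=41 S3=41 S4=31 blocked=[]
Op 7: conn=65 S1=16 S2=41 S3=41 S4=31 blocked=[]
Op 8: conn=53 S1=16 S2=29 S3=41 S4=31 blocked=[]
Op 9: conn=35 S1=-2 S2=29 S3=41 S4=31 blocked=[1]
Op 10: conn=35 S1=-2 S2=51 S3=41 S4=31 blocked=[1]
Op 11: conn=35 S1=-2 S2=51 S3=66 S4=31 blocked=[1]
Op 12: conn=35 S1=-2 S2=51 S3=85 S4=31 blocked=[1]
Op 13: conn=28 S1=-2 S2=51 S3=78 S4=31 blocked=[1]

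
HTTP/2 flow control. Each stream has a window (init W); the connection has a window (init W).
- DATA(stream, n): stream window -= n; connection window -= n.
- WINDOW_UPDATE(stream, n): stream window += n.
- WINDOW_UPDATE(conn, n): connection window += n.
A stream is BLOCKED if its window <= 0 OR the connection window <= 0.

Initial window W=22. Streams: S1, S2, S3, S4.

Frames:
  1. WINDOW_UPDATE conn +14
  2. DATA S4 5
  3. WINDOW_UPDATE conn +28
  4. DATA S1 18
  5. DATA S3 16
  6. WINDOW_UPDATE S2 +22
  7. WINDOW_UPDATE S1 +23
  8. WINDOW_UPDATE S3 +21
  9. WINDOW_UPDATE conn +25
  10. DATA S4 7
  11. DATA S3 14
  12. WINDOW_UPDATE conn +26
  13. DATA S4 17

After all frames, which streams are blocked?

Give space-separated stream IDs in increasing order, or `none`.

Answer: S4

Derivation:
Op 1: conn=36 S1=22 S2=22 S3=22 S4=22 blocked=[]
Op 2: conn=31 S1=22 S2=22 S3=22 S4=17 blocked=[]
Op 3: conn=59 S1=22 S2=22 S3=22 S4=17 blocked=[]
Op 4: conn=41 S1=4 S2=22 S3=22 S4=17 blocked=[]
Op 5: conn=25 S1=4 S2=22 S3=6 S4=17 blocked=[]
Op 6: conn=25 S1=4 S2=44 S3=6 S4=17 blocked=[]
Op 7: conn=25 S1=27 S2=44 S3=6 S4=17 blocked=[]
Op 8: conn=25 S1=27 S2=44 S3=27 S4=17 blocked=[]
Op 9: conn=50 S1=27 S2=44 S3=27 S4=17 blocked=[]
Op 10: conn=43 S1=27 S2=44 S3=27 S4=10 blocked=[]
Op 11: conn=29 S1=27 S2=44 S3=13 S4=10 blocked=[]
Op 12: conn=55 S1=27 S2=44 S3=13 S4=10 blocked=[]
Op 13: conn=38 S1=27 S2=44 S3=13 S4=-7 blocked=[4]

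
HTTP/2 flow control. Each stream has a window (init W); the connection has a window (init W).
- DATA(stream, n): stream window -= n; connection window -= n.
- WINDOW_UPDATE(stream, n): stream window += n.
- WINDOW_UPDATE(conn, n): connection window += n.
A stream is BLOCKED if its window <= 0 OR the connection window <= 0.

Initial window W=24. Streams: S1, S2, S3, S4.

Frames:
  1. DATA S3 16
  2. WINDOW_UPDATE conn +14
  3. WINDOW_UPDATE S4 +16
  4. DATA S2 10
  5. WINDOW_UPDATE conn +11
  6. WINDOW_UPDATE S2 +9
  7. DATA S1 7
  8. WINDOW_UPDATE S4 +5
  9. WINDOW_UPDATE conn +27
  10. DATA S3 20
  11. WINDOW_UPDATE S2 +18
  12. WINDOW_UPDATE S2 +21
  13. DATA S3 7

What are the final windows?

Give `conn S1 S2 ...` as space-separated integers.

Answer: 16 17 62 -19 45

Derivation:
Op 1: conn=8 S1=24 S2=24 S3=8 S4=24 blocked=[]
Op 2: conn=22 S1=24 S2=24 S3=8 S4=24 blocked=[]
Op 3: conn=22 S1=24 S2=24 S3=8 S4=40 blocked=[]
Op 4: conn=12 S1=24 S2=14 S3=8 S4=40 blocked=[]
Op 5: conn=23 S1=24 S2=14 S3=8 S4=40 blocked=[]
Op 6: conn=23 S1=24 S2=23 S3=8 S4=40 blocked=[]
Op 7: conn=16 S1=17 S2=23 S3=8 S4=40 blocked=[]
Op 8: conn=16 S1=17 S2=23 S3=8 S4=45 blocked=[]
Op 9: conn=43 S1=17 S2=23 S3=8 S4=45 blocked=[]
Op 10: conn=23 S1=17 S2=23 S3=-12 S4=45 blocked=[3]
Op 11: conn=23 S1=17 S2=41 S3=-12 S4=45 blocked=[3]
Op 12: conn=23 S1=17 S2=62 S3=-12 S4=45 blocked=[3]
Op 13: conn=16 S1=17 S2=62 S3=-19 S4=45 blocked=[3]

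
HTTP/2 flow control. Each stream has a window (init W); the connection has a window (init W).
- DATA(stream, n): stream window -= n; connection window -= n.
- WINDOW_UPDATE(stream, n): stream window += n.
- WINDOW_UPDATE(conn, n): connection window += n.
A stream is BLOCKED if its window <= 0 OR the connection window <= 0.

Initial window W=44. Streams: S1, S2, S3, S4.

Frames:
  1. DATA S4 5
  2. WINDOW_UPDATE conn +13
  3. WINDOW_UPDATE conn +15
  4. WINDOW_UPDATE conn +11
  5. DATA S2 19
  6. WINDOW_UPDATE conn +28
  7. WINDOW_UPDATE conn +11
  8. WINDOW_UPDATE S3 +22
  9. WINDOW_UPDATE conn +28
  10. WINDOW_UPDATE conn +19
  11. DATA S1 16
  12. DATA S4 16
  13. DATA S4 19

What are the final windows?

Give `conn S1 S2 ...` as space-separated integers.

Answer: 94 28 25 66 4

Derivation:
Op 1: conn=39 S1=44 S2=44 S3=44 S4=39 blocked=[]
Op 2: conn=52 S1=44 S2=44 S3=44 S4=39 blocked=[]
Op 3: conn=67 S1=44 S2=44 S3=44 S4=39 blocked=[]
Op 4: conn=78 S1=44 S2=44 S3=44 S4=39 blocked=[]
Op 5: conn=59 S1=44 S2=25 S3=44 S4=39 blocked=[]
Op 6: conn=87 S1=44 S2=25 S3=44 S4=39 blocked=[]
Op 7: conn=98 S1=44 S2=25 S3=44 S4=39 blocked=[]
Op 8: conn=98 S1=44 S2=25 S3=66 S4=39 blocked=[]
Op 9: conn=126 S1=44 S2=25 S3=66 S4=39 blocked=[]
Op 10: conn=145 S1=44 S2=25 S3=66 S4=39 blocked=[]
Op 11: conn=129 S1=28 S2=25 S3=66 S4=39 blocked=[]
Op 12: conn=113 S1=28 S2=25 S3=66 S4=23 blocked=[]
Op 13: conn=94 S1=28 S2=25 S3=66 S4=4 blocked=[]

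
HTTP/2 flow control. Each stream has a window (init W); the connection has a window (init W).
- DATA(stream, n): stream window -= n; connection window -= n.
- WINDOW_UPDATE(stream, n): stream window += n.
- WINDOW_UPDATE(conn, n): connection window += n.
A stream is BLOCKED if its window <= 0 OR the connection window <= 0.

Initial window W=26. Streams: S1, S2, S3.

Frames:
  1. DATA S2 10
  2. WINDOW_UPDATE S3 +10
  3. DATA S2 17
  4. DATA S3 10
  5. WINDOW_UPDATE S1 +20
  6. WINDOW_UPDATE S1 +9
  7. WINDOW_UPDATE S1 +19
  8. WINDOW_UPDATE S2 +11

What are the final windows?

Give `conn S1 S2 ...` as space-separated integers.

Answer: -11 74 10 26

Derivation:
Op 1: conn=16 S1=26 S2=16 S3=26 blocked=[]
Op 2: conn=16 S1=26 S2=16 S3=36 blocked=[]
Op 3: conn=-1 S1=26 S2=-1 S3=36 blocked=[1, 2, 3]
Op 4: conn=-11 S1=26 S2=-1 S3=26 blocked=[1, 2, 3]
Op 5: conn=-11 S1=46 S2=-1 S3=26 blocked=[1, 2, 3]
Op 6: conn=-11 S1=55 S2=-1 S3=26 blocked=[1, 2, 3]
Op 7: conn=-11 S1=74 S2=-1 S3=26 blocked=[1, 2, 3]
Op 8: conn=-11 S1=74 S2=10 S3=26 blocked=[1, 2, 3]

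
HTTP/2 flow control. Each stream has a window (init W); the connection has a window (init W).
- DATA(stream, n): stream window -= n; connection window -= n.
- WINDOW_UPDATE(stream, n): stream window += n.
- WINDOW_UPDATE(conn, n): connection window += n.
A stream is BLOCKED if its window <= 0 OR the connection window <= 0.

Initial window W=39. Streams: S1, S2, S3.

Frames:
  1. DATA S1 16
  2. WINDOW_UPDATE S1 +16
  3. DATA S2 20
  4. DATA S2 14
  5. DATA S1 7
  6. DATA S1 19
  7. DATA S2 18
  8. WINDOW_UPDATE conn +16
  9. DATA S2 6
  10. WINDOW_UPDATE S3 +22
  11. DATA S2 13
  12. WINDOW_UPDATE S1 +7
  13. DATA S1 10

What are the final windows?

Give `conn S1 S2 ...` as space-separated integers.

Answer: -68 10 -32 61

Derivation:
Op 1: conn=23 S1=23 S2=39 S3=39 blocked=[]
Op 2: conn=23 S1=39 S2=39 S3=39 blocked=[]
Op 3: conn=3 S1=39 S2=19 S3=39 blocked=[]
Op 4: conn=-11 S1=39 S2=5 S3=39 blocked=[1, 2, 3]
Op 5: conn=-18 S1=32 S2=5 S3=39 blocked=[1, 2, 3]
Op 6: conn=-37 S1=13 S2=5 S3=39 blocked=[1, 2, 3]
Op 7: conn=-55 S1=13 S2=-13 S3=39 blocked=[1, 2, 3]
Op 8: conn=-39 S1=13 S2=-13 S3=39 blocked=[1, 2, 3]
Op 9: conn=-45 S1=13 S2=-19 S3=39 blocked=[1, 2, 3]
Op 10: conn=-45 S1=13 S2=-19 S3=61 blocked=[1, 2, 3]
Op 11: conn=-58 S1=13 S2=-32 S3=61 blocked=[1, 2, 3]
Op 12: conn=-58 S1=20 S2=-32 S3=61 blocked=[1, 2, 3]
Op 13: conn=-68 S1=10 S2=-32 S3=61 blocked=[1, 2, 3]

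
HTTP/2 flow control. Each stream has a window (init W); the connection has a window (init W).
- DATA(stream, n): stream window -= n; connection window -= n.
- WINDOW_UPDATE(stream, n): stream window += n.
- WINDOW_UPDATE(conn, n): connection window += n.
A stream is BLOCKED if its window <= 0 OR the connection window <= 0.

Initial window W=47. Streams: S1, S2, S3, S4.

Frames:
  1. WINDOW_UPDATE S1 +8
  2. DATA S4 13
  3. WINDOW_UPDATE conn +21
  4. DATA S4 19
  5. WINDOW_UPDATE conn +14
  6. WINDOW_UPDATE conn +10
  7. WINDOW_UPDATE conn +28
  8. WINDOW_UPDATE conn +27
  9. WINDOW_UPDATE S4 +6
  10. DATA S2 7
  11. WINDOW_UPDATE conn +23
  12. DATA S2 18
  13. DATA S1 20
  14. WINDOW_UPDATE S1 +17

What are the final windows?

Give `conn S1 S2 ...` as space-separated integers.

Answer: 93 52 22 47 21

Derivation:
Op 1: conn=47 S1=55 S2=47 S3=47 S4=47 blocked=[]
Op 2: conn=34 S1=55 S2=47 S3=47 S4=34 blocked=[]
Op 3: conn=55 S1=55 S2=47 S3=47 S4=34 blocked=[]
Op 4: conn=36 S1=55 S2=47 S3=47 S4=15 blocked=[]
Op 5: conn=50 S1=55 S2=47 S3=47 S4=15 blocked=[]
Op 6: conn=60 S1=55 S2=47 S3=47 S4=15 blocked=[]
Op 7: conn=88 S1=55 S2=47 S3=47 S4=15 blocked=[]
Op 8: conn=115 S1=55 S2=47 S3=47 S4=15 blocked=[]
Op 9: conn=115 S1=55 S2=47 S3=47 S4=21 blocked=[]
Op 10: conn=108 S1=55 S2=40 S3=47 S4=21 blocked=[]
Op 11: conn=131 S1=55 S2=40 S3=47 S4=21 blocked=[]
Op 12: conn=113 S1=55 S2=22 S3=47 S4=21 blocked=[]
Op 13: conn=93 S1=35 S2=22 S3=47 S4=21 blocked=[]
Op 14: conn=93 S1=52 S2=22 S3=47 S4=21 blocked=[]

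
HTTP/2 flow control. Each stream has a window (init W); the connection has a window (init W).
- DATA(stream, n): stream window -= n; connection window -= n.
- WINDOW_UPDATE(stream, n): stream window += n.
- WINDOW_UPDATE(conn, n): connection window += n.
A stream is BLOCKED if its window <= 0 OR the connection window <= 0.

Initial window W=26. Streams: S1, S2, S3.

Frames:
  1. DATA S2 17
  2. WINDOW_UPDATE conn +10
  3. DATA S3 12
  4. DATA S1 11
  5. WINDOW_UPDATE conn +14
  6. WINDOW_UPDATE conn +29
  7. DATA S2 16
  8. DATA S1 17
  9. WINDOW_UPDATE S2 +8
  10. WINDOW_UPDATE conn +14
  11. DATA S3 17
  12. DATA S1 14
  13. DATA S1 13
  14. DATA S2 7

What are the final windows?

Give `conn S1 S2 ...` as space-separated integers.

Op 1: conn=9 S1=26 S2=9 S3=26 blocked=[]
Op 2: conn=19 S1=26 S2=9 S3=26 blocked=[]
Op 3: conn=7 S1=26 S2=9 S3=14 blocked=[]
Op 4: conn=-4 S1=15 S2=9 S3=14 blocked=[1, 2, 3]
Op 5: conn=10 S1=15 S2=9 S3=14 blocked=[]
Op 6: conn=39 S1=15 S2=9 S3=14 blocked=[]
Op 7: conn=23 S1=15 S2=-7 S3=14 blocked=[2]
Op 8: conn=6 S1=-2 S2=-7 S3=14 blocked=[1, 2]
Op 9: conn=6 S1=-2 S2=1 S3=14 blocked=[1]
Op 10: conn=20 S1=-2 S2=1 S3=14 blocked=[1]
Op 11: conn=3 S1=-2 S2=1 S3=-3 blocked=[1, 3]
Op 12: conn=-11 S1=-16 S2=1 S3=-3 blocked=[1, 2, 3]
Op 13: conn=-24 S1=-29 S2=1 S3=-3 blocked=[1, 2, 3]
Op 14: conn=-31 S1=-29 S2=-6 S3=-3 blocked=[1, 2, 3]

Answer: -31 -29 -6 -3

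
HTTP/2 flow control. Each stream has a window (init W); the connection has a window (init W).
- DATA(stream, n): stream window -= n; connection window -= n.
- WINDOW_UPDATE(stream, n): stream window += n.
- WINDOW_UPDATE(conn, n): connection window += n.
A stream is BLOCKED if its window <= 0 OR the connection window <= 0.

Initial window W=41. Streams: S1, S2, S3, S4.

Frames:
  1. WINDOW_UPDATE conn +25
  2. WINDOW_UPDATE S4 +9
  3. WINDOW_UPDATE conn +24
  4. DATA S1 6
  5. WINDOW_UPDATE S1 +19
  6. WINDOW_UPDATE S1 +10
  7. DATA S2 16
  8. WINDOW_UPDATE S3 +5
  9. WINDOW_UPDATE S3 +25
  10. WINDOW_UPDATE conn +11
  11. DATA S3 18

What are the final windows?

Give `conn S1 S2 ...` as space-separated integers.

Op 1: conn=66 S1=41 S2=41 S3=41 S4=41 blocked=[]
Op 2: conn=66 S1=41 S2=41 S3=41 S4=50 blocked=[]
Op 3: conn=90 S1=41 S2=41 S3=41 S4=50 blocked=[]
Op 4: conn=84 S1=35 S2=41 S3=41 S4=50 blocked=[]
Op 5: conn=84 S1=54 S2=41 S3=41 S4=50 blocked=[]
Op 6: conn=84 S1=64 S2=41 S3=41 S4=50 blocked=[]
Op 7: conn=68 S1=64 S2=25 S3=41 S4=50 blocked=[]
Op 8: conn=68 S1=64 S2=25 S3=46 S4=50 blocked=[]
Op 9: conn=68 S1=64 S2=25 S3=71 S4=50 blocked=[]
Op 10: conn=79 S1=64 S2=25 S3=71 S4=50 blocked=[]
Op 11: conn=61 S1=64 S2=25 S3=53 S4=50 blocked=[]

Answer: 61 64 25 53 50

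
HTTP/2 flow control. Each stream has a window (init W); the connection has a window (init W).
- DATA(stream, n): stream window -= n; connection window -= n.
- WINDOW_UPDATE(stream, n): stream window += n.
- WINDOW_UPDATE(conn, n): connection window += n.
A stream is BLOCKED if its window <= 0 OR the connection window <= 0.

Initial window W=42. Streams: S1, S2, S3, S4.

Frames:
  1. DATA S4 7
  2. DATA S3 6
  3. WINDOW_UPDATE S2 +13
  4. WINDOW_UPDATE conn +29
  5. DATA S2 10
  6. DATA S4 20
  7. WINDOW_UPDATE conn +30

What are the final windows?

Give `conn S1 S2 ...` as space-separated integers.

Answer: 58 42 45 36 15

Derivation:
Op 1: conn=35 S1=42 S2=42 S3=42 S4=35 blocked=[]
Op 2: conn=29 S1=42 S2=42 S3=36 S4=35 blocked=[]
Op 3: conn=29 S1=42 S2=55 S3=36 S4=35 blocked=[]
Op 4: conn=58 S1=42 S2=55 S3=36 S4=35 blocked=[]
Op 5: conn=48 S1=42 S2=45 S3=36 S4=35 blocked=[]
Op 6: conn=28 S1=42 S2=45 S3=36 S4=15 blocked=[]
Op 7: conn=58 S1=42 S2=45 S3=36 S4=15 blocked=[]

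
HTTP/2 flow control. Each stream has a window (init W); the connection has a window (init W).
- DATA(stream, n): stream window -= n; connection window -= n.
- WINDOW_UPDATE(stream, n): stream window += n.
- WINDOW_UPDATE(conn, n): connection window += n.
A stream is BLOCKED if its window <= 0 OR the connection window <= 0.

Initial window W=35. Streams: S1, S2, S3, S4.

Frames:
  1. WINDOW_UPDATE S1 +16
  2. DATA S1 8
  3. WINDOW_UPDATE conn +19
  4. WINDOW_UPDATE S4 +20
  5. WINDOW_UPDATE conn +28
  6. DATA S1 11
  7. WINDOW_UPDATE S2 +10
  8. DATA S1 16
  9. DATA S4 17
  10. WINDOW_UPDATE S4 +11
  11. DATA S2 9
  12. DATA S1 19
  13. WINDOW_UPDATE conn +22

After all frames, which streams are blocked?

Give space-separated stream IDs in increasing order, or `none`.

Answer: S1

Derivation:
Op 1: conn=35 S1=51 S2=35 S3=35 S4=35 blocked=[]
Op 2: conn=27 S1=43 S2=35 S3=35 S4=35 blocked=[]
Op 3: conn=46 S1=43 S2=35 S3=35 S4=35 blocked=[]
Op 4: conn=46 S1=43 S2=35 S3=35 S4=55 blocked=[]
Op 5: conn=74 S1=43 S2=35 S3=35 S4=55 blocked=[]
Op 6: conn=63 S1=32 S2=35 S3=35 S4=55 blocked=[]
Op 7: conn=63 S1=32 S2=45 S3=35 S4=55 blocked=[]
Op 8: conn=47 S1=16 S2=45 S3=35 S4=55 blocked=[]
Op 9: conn=30 S1=16 S2=45 S3=35 S4=38 blocked=[]
Op 10: conn=30 S1=16 S2=45 S3=35 S4=49 blocked=[]
Op 11: conn=21 S1=16 S2=36 S3=35 S4=49 blocked=[]
Op 12: conn=2 S1=-3 S2=36 S3=35 S4=49 blocked=[1]
Op 13: conn=24 S1=-3 S2=36 S3=35 S4=49 blocked=[1]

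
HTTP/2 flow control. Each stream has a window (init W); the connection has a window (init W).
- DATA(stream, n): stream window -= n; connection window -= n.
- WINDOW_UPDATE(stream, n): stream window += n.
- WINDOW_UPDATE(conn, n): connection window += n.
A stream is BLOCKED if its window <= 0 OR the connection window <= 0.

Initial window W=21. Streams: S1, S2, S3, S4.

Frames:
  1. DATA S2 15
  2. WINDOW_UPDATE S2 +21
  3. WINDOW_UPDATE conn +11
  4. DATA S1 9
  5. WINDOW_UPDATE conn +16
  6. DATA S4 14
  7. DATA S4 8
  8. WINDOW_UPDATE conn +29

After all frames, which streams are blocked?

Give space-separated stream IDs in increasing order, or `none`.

Answer: S4

Derivation:
Op 1: conn=6 S1=21 S2=6 S3=21 S4=21 blocked=[]
Op 2: conn=6 S1=21 S2=27 S3=21 S4=21 blocked=[]
Op 3: conn=17 S1=21 S2=27 S3=21 S4=21 blocked=[]
Op 4: conn=8 S1=12 S2=27 S3=21 S4=21 blocked=[]
Op 5: conn=24 S1=12 S2=27 S3=21 S4=21 blocked=[]
Op 6: conn=10 S1=12 S2=27 S3=21 S4=7 blocked=[]
Op 7: conn=2 S1=12 S2=27 S3=21 S4=-1 blocked=[4]
Op 8: conn=31 S1=12 S2=27 S3=21 S4=-1 blocked=[4]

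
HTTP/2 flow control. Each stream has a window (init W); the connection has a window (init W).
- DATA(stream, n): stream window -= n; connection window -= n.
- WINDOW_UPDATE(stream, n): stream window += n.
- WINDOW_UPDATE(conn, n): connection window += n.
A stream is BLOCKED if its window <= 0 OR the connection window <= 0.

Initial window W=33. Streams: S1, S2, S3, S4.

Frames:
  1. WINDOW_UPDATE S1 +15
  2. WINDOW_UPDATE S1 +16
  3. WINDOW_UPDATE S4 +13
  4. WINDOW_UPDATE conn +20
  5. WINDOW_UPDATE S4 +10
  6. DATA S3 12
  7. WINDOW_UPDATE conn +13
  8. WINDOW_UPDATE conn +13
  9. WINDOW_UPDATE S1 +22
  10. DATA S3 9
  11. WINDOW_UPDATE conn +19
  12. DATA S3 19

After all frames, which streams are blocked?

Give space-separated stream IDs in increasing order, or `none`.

Op 1: conn=33 S1=48 S2=33 S3=33 S4=33 blocked=[]
Op 2: conn=33 S1=64 S2=33 S3=33 S4=33 blocked=[]
Op 3: conn=33 S1=64 S2=33 S3=33 S4=46 blocked=[]
Op 4: conn=53 S1=64 S2=33 S3=33 S4=46 blocked=[]
Op 5: conn=53 S1=64 S2=33 S3=33 S4=56 blocked=[]
Op 6: conn=41 S1=64 S2=33 S3=21 S4=56 blocked=[]
Op 7: conn=54 S1=64 S2=33 S3=21 S4=56 blocked=[]
Op 8: conn=67 S1=64 S2=33 S3=21 S4=56 blocked=[]
Op 9: conn=67 S1=86 S2=33 S3=21 S4=56 blocked=[]
Op 10: conn=58 S1=86 S2=33 S3=12 S4=56 blocked=[]
Op 11: conn=77 S1=86 S2=33 S3=12 S4=56 blocked=[]
Op 12: conn=58 S1=86 S2=33 S3=-7 S4=56 blocked=[3]

Answer: S3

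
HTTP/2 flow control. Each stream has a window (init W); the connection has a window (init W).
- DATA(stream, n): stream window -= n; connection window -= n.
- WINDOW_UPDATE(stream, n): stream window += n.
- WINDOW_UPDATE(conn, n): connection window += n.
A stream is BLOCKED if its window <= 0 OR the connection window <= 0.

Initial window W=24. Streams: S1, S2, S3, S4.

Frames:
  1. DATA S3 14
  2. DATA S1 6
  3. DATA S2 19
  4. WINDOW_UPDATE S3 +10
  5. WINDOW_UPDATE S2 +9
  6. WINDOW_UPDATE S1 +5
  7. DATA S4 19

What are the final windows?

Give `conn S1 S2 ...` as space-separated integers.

Op 1: conn=10 S1=24 S2=24 S3=10 S4=24 blocked=[]
Op 2: conn=4 S1=18 S2=24 S3=10 S4=24 blocked=[]
Op 3: conn=-15 S1=18 S2=5 S3=10 S4=24 blocked=[1, 2, 3, 4]
Op 4: conn=-15 S1=18 S2=5 S3=20 S4=24 blocked=[1, 2, 3, 4]
Op 5: conn=-15 S1=18 S2=14 S3=20 S4=24 blocked=[1, 2, 3, 4]
Op 6: conn=-15 S1=23 S2=14 S3=20 S4=24 blocked=[1, 2, 3, 4]
Op 7: conn=-34 S1=23 S2=14 S3=20 S4=5 blocked=[1, 2, 3, 4]

Answer: -34 23 14 20 5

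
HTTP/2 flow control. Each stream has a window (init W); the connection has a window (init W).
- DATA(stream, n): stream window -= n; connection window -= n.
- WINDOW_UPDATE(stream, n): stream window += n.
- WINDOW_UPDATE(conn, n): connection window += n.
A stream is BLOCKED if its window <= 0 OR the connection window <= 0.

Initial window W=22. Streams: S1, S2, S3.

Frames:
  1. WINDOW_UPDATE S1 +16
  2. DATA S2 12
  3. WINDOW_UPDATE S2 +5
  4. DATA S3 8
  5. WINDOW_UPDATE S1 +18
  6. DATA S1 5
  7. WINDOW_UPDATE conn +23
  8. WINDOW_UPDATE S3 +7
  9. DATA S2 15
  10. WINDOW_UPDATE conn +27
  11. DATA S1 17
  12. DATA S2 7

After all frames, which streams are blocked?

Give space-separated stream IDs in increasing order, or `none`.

Op 1: conn=22 S1=38 S2=22 S3=22 blocked=[]
Op 2: conn=10 S1=38 S2=10 S3=22 blocked=[]
Op 3: conn=10 S1=38 S2=15 S3=22 blocked=[]
Op 4: conn=2 S1=38 S2=15 S3=14 blocked=[]
Op 5: conn=2 S1=56 S2=15 S3=14 blocked=[]
Op 6: conn=-3 S1=51 S2=15 S3=14 blocked=[1, 2, 3]
Op 7: conn=20 S1=51 S2=15 S3=14 blocked=[]
Op 8: conn=20 S1=51 S2=15 S3=21 blocked=[]
Op 9: conn=5 S1=51 S2=0 S3=21 blocked=[2]
Op 10: conn=32 S1=51 S2=0 S3=21 blocked=[2]
Op 11: conn=15 S1=34 S2=0 S3=21 blocked=[2]
Op 12: conn=8 S1=34 S2=-7 S3=21 blocked=[2]

Answer: S2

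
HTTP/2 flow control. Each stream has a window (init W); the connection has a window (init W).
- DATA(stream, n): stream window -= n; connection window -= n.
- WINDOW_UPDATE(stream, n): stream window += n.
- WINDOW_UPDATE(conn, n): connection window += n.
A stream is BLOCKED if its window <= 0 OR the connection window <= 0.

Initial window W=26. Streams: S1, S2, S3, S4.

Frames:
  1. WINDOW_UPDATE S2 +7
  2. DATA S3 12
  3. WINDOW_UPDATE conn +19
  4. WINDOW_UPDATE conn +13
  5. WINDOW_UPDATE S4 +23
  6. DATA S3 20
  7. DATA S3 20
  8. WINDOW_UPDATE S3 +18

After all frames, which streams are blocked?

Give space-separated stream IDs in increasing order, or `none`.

Answer: S3

Derivation:
Op 1: conn=26 S1=26 S2=33 S3=26 S4=26 blocked=[]
Op 2: conn=14 S1=26 S2=33 S3=14 S4=26 blocked=[]
Op 3: conn=33 S1=26 S2=33 S3=14 S4=26 blocked=[]
Op 4: conn=46 S1=26 S2=33 S3=14 S4=26 blocked=[]
Op 5: conn=46 S1=26 S2=33 S3=14 S4=49 blocked=[]
Op 6: conn=26 S1=26 S2=33 S3=-6 S4=49 blocked=[3]
Op 7: conn=6 S1=26 S2=33 S3=-26 S4=49 blocked=[3]
Op 8: conn=6 S1=26 S2=33 S3=-8 S4=49 blocked=[3]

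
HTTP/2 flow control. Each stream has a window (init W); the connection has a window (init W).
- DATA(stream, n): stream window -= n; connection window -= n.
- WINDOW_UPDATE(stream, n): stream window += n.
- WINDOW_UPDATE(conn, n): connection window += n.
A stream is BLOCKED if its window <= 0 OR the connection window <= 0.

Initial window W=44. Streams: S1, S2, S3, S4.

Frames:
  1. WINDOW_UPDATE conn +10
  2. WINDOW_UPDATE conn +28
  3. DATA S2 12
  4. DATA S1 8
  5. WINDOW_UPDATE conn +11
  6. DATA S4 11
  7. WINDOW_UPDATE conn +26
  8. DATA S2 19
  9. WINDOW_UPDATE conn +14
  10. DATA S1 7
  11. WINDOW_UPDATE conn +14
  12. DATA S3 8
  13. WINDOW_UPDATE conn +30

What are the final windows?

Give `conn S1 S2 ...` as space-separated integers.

Answer: 112 29 13 36 33

Derivation:
Op 1: conn=54 S1=44 S2=44 S3=44 S4=44 blocked=[]
Op 2: conn=82 S1=44 S2=44 S3=44 S4=44 blocked=[]
Op 3: conn=70 S1=44 S2=32 S3=44 S4=44 blocked=[]
Op 4: conn=62 S1=36 S2=32 S3=44 S4=44 blocked=[]
Op 5: conn=73 S1=36 S2=32 S3=44 S4=44 blocked=[]
Op 6: conn=62 S1=36 S2=32 S3=44 S4=33 blocked=[]
Op 7: conn=88 S1=36 S2=32 S3=44 S4=33 blocked=[]
Op 8: conn=69 S1=36 S2=13 S3=44 S4=33 blocked=[]
Op 9: conn=83 S1=36 S2=13 S3=44 S4=33 blocked=[]
Op 10: conn=76 S1=29 S2=13 S3=44 S4=33 blocked=[]
Op 11: conn=90 S1=29 S2=13 S3=44 S4=33 blocked=[]
Op 12: conn=82 S1=29 S2=13 S3=36 S4=33 blocked=[]
Op 13: conn=112 S1=29 S2=13 S3=36 S4=33 blocked=[]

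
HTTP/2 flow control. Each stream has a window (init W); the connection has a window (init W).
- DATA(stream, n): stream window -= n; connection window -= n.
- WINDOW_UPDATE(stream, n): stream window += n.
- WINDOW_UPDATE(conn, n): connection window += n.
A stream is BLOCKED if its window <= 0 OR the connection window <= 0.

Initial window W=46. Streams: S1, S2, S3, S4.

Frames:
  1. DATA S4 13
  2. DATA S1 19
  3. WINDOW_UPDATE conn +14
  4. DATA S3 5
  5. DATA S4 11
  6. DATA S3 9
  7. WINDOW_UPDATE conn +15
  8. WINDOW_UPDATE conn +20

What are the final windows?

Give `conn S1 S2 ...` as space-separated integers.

Op 1: conn=33 S1=46 S2=46 S3=46 S4=33 blocked=[]
Op 2: conn=14 S1=27 S2=46 S3=46 S4=33 blocked=[]
Op 3: conn=28 S1=27 S2=46 S3=46 S4=33 blocked=[]
Op 4: conn=23 S1=27 S2=46 S3=41 S4=33 blocked=[]
Op 5: conn=12 S1=27 S2=46 S3=41 S4=22 blocked=[]
Op 6: conn=3 S1=27 S2=46 S3=32 S4=22 blocked=[]
Op 7: conn=18 S1=27 S2=46 S3=32 S4=22 blocked=[]
Op 8: conn=38 S1=27 S2=46 S3=32 S4=22 blocked=[]

Answer: 38 27 46 32 22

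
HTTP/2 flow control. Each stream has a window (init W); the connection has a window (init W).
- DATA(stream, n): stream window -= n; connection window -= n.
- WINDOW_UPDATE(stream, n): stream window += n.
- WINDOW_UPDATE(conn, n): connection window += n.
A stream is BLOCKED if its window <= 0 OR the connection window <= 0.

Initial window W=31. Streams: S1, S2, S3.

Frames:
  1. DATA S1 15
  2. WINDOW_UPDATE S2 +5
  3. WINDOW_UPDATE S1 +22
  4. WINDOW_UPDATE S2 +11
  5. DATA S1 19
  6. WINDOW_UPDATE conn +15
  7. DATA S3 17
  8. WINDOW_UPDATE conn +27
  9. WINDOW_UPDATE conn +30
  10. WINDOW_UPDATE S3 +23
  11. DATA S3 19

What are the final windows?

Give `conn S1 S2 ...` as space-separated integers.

Answer: 33 19 47 18

Derivation:
Op 1: conn=16 S1=16 S2=31 S3=31 blocked=[]
Op 2: conn=16 S1=16 S2=36 S3=31 blocked=[]
Op 3: conn=16 S1=38 S2=36 S3=31 blocked=[]
Op 4: conn=16 S1=38 S2=47 S3=31 blocked=[]
Op 5: conn=-3 S1=19 S2=47 S3=31 blocked=[1, 2, 3]
Op 6: conn=12 S1=19 S2=47 S3=31 blocked=[]
Op 7: conn=-5 S1=19 S2=47 S3=14 blocked=[1, 2, 3]
Op 8: conn=22 S1=19 S2=47 S3=14 blocked=[]
Op 9: conn=52 S1=19 S2=47 S3=14 blocked=[]
Op 10: conn=52 S1=19 S2=47 S3=37 blocked=[]
Op 11: conn=33 S1=19 S2=47 S3=18 blocked=[]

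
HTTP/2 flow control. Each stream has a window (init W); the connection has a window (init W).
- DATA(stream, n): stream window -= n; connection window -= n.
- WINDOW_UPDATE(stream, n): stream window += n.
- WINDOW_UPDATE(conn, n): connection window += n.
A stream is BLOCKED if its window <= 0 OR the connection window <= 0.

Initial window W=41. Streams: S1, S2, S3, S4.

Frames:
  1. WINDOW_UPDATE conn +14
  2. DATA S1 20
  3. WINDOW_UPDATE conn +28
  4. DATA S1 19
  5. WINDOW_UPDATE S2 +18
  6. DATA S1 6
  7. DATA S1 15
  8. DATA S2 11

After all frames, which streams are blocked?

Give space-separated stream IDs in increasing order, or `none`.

Op 1: conn=55 S1=41 S2=41 S3=41 S4=41 blocked=[]
Op 2: conn=35 S1=21 S2=41 S3=41 S4=41 blocked=[]
Op 3: conn=63 S1=21 S2=41 S3=41 S4=41 blocked=[]
Op 4: conn=44 S1=2 S2=41 S3=41 S4=41 blocked=[]
Op 5: conn=44 S1=2 S2=59 S3=41 S4=41 blocked=[]
Op 6: conn=38 S1=-4 S2=59 S3=41 S4=41 blocked=[1]
Op 7: conn=23 S1=-19 S2=59 S3=41 S4=41 blocked=[1]
Op 8: conn=12 S1=-19 S2=48 S3=41 S4=41 blocked=[1]

Answer: S1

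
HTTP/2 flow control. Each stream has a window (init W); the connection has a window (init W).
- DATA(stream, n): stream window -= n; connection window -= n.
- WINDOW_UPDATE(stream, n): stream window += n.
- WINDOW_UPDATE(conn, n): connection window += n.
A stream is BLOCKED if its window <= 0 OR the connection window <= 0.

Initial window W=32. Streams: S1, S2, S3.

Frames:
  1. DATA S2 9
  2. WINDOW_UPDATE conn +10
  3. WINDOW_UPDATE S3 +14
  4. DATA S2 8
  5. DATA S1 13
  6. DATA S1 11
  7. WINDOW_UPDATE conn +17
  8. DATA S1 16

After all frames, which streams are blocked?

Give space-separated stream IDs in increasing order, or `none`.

Op 1: conn=23 S1=32 S2=23 S3=32 blocked=[]
Op 2: conn=33 S1=32 S2=23 S3=32 blocked=[]
Op 3: conn=33 S1=32 S2=23 S3=46 blocked=[]
Op 4: conn=25 S1=32 S2=15 S3=46 blocked=[]
Op 5: conn=12 S1=19 S2=15 S3=46 blocked=[]
Op 6: conn=1 S1=8 S2=15 S3=46 blocked=[]
Op 7: conn=18 S1=8 S2=15 S3=46 blocked=[]
Op 8: conn=2 S1=-8 S2=15 S3=46 blocked=[1]

Answer: S1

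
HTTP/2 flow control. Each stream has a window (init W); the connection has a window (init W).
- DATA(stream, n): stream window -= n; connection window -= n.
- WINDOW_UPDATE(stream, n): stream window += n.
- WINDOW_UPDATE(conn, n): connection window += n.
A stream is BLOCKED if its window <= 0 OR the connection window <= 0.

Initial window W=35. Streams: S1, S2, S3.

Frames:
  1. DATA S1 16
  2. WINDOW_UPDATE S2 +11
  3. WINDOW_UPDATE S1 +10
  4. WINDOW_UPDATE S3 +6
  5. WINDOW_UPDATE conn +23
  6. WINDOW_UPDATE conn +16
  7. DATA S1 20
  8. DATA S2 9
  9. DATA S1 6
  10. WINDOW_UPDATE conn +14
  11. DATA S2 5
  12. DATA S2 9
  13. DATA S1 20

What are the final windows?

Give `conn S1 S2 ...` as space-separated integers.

Op 1: conn=19 S1=19 S2=35 S3=35 blocked=[]
Op 2: conn=19 S1=19 S2=46 S3=35 blocked=[]
Op 3: conn=19 S1=29 S2=46 S3=35 blocked=[]
Op 4: conn=19 S1=29 S2=46 S3=41 blocked=[]
Op 5: conn=42 S1=29 S2=46 S3=41 blocked=[]
Op 6: conn=58 S1=29 S2=46 S3=41 blocked=[]
Op 7: conn=38 S1=9 S2=46 S3=41 blocked=[]
Op 8: conn=29 S1=9 S2=37 S3=41 blocked=[]
Op 9: conn=23 S1=3 S2=37 S3=41 blocked=[]
Op 10: conn=37 S1=3 S2=37 S3=41 blocked=[]
Op 11: conn=32 S1=3 S2=32 S3=41 blocked=[]
Op 12: conn=23 S1=3 S2=23 S3=41 blocked=[]
Op 13: conn=3 S1=-17 S2=23 S3=41 blocked=[1]

Answer: 3 -17 23 41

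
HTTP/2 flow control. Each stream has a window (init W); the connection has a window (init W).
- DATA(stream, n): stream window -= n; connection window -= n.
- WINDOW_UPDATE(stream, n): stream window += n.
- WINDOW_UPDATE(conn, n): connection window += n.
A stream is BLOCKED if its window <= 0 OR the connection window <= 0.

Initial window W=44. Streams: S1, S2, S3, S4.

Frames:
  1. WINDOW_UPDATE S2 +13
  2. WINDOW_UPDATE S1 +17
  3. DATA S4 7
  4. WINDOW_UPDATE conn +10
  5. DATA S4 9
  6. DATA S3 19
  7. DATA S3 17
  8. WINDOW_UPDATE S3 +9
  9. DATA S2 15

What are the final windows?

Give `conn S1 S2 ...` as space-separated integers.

Op 1: conn=44 S1=44 S2=57 S3=44 S4=44 blocked=[]
Op 2: conn=44 S1=61 S2=57 S3=44 S4=44 blocked=[]
Op 3: conn=37 S1=61 S2=57 S3=44 S4=37 blocked=[]
Op 4: conn=47 S1=61 S2=57 S3=44 S4=37 blocked=[]
Op 5: conn=38 S1=61 S2=57 S3=44 S4=28 blocked=[]
Op 6: conn=19 S1=61 S2=57 S3=25 S4=28 blocked=[]
Op 7: conn=2 S1=61 S2=57 S3=8 S4=28 blocked=[]
Op 8: conn=2 S1=61 S2=57 S3=17 S4=28 blocked=[]
Op 9: conn=-13 S1=61 S2=42 S3=17 S4=28 blocked=[1, 2, 3, 4]

Answer: -13 61 42 17 28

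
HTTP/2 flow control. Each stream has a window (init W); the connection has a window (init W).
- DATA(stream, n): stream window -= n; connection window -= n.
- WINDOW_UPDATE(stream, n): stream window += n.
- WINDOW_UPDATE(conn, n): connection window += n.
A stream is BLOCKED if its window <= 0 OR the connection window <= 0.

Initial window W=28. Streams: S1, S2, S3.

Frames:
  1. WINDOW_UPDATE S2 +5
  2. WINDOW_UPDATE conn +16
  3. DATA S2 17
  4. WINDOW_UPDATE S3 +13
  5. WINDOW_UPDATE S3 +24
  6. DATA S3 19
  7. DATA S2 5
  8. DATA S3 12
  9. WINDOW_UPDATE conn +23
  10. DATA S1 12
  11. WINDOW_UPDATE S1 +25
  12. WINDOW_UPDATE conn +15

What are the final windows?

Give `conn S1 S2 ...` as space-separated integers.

Op 1: conn=28 S1=28 S2=33 S3=28 blocked=[]
Op 2: conn=44 S1=28 S2=33 S3=28 blocked=[]
Op 3: conn=27 S1=28 S2=16 S3=28 blocked=[]
Op 4: conn=27 S1=28 S2=16 S3=41 blocked=[]
Op 5: conn=27 S1=28 S2=16 S3=65 blocked=[]
Op 6: conn=8 S1=28 S2=16 S3=46 blocked=[]
Op 7: conn=3 S1=28 S2=11 S3=46 blocked=[]
Op 8: conn=-9 S1=28 S2=11 S3=34 blocked=[1, 2, 3]
Op 9: conn=14 S1=28 S2=11 S3=34 blocked=[]
Op 10: conn=2 S1=16 S2=11 S3=34 blocked=[]
Op 11: conn=2 S1=41 S2=11 S3=34 blocked=[]
Op 12: conn=17 S1=41 S2=11 S3=34 blocked=[]

Answer: 17 41 11 34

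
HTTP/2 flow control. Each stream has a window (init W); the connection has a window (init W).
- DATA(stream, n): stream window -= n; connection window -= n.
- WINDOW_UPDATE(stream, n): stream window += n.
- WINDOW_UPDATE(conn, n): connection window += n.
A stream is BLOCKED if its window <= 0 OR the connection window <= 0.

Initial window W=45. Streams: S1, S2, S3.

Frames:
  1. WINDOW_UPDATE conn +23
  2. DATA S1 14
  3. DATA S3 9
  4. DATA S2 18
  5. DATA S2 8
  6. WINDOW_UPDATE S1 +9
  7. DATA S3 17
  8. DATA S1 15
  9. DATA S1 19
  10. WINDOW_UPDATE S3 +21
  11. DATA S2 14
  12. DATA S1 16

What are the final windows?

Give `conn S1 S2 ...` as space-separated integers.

Op 1: conn=68 S1=45 S2=45 S3=45 blocked=[]
Op 2: conn=54 S1=31 S2=45 S3=45 blocked=[]
Op 3: conn=45 S1=31 S2=45 S3=36 blocked=[]
Op 4: conn=27 S1=31 S2=27 S3=36 blocked=[]
Op 5: conn=19 S1=31 S2=19 S3=36 blocked=[]
Op 6: conn=19 S1=40 S2=19 S3=36 blocked=[]
Op 7: conn=2 S1=40 S2=19 S3=19 blocked=[]
Op 8: conn=-13 S1=25 S2=19 S3=19 blocked=[1, 2, 3]
Op 9: conn=-32 S1=6 S2=19 S3=19 blocked=[1, 2, 3]
Op 10: conn=-32 S1=6 S2=19 S3=40 blocked=[1, 2, 3]
Op 11: conn=-46 S1=6 S2=5 S3=40 blocked=[1, 2, 3]
Op 12: conn=-62 S1=-10 S2=5 S3=40 blocked=[1, 2, 3]

Answer: -62 -10 5 40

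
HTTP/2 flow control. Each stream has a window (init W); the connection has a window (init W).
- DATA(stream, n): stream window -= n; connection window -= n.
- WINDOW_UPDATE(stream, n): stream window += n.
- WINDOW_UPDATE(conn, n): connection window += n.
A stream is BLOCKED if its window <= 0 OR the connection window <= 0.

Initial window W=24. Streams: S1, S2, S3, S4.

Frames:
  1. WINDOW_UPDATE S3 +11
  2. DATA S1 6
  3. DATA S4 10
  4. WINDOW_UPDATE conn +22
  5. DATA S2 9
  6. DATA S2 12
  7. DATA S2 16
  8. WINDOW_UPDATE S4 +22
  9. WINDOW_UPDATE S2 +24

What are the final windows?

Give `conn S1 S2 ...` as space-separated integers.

Answer: -7 18 11 35 36

Derivation:
Op 1: conn=24 S1=24 S2=24 S3=35 S4=24 blocked=[]
Op 2: conn=18 S1=18 S2=24 S3=35 S4=24 blocked=[]
Op 3: conn=8 S1=18 S2=24 S3=35 S4=14 blocked=[]
Op 4: conn=30 S1=18 S2=24 S3=35 S4=14 blocked=[]
Op 5: conn=21 S1=18 S2=15 S3=35 S4=14 blocked=[]
Op 6: conn=9 S1=18 S2=3 S3=35 S4=14 blocked=[]
Op 7: conn=-7 S1=18 S2=-13 S3=35 S4=14 blocked=[1, 2, 3, 4]
Op 8: conn=-7 S1=18 S2=-13 S3=35 S4=36 blocked=[1, 2, 3, 4]
Op 9: conn=-7 S1=18 S2=11 S3=35 S4=36 blocked=[1, 2, 3, 4]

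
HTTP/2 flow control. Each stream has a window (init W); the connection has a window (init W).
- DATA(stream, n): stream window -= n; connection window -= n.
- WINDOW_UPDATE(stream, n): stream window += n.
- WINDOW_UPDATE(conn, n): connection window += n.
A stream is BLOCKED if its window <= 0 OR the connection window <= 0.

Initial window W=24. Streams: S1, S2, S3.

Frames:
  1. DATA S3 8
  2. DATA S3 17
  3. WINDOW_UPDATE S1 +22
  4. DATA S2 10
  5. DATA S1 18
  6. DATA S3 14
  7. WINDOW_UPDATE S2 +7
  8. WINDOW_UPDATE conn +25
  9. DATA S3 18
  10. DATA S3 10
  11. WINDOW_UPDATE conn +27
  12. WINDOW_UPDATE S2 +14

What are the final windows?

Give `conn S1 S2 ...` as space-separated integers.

Op 1: conn=16 S1=24 S2=24 S3=16 blocked=[]
Op 2: conn=-1 S1=24 S2=24 S3=-1 blocked=[1, 2, 3]
Op 3: conn=-1 S1=46 S2=24 S3=-1 blocked=[1, 2, 3]
Op 4: conn=-11 S1=46 S2=14 S3=-1 blocked=[1, 2, 3]
Op 5: conn=-29 S1=28 S2=14 S3=-1 blocked=[1, 2, 3]
Op 6: conn=-43 S1=28 S2=14 S3=-15 blocked=[1, 2, 3]
Op 7: conn=-43 S1=28 S2=21 S3=-15 blocked=[1, 2, 3]
Op 8: conn=-18 S1=28 S2=21 S3=-15 blocked=[1, 2, 3]
Op 9: conn=-36 S1=28 S2=21 S3=-33 blocked=[1, 2, 3]
Op 10: conn=-46 S1=28 S2=21 S3=-43 blocked=[1, 2, 3]
Op 11: conn=-19 S1=28 S2=21 S3=-43 blocked=[1, 2, 3]
Op 12: conn=-19 S1=28 S2=35 S3=-43 blocked=[1, 2, 3]

Answer: -19 28 35 -43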